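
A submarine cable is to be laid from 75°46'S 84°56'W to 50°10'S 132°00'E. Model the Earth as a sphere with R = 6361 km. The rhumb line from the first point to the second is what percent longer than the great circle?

25.9%

Great circle: σ = 0.9040 rad → d_gc = Rσ = 5750.5 km
Rhumb: Δφ = +0.4468, Δλ = -2.4970, Δψ = +1.0654, q = Δφ/Δψ = 0.4194 → d_rh = R√(Δφ²+q²Δλ²) = 7242.0 km
Excess = (7242.0 − 5750.5) / 5750.5 = 1491.5 / 5750.5 = 25.94% ≈ 25.9%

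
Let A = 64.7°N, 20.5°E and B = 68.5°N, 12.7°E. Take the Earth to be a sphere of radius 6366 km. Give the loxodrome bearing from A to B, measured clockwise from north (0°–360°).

320.9°

Δψ = ln[tan(π/4+φ₂/2)/tan(π/4+φ₁/2)] = +0.1674
Δλ = -0.1361 rad (taken the short way round)
course = atan2(Δλ, Δψ) = 320.87°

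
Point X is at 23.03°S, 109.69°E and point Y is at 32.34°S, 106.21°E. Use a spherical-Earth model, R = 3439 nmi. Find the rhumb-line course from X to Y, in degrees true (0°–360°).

Δψ = ln[tan(π/4+φ₂/2)/tan(π/4+φ₁/2)] = -0.1838
Δλ = -0.0607 rad (taken the short way round)
course = atan2(Δλ, Δψ) = 198.29°

198.3°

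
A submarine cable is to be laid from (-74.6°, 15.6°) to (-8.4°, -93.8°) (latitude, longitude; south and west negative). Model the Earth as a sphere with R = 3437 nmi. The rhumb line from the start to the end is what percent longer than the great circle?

9.3%

Great circle: σ = 1.5172 rad → d_gc = Rσ = 5214.6 nmi
Rhumb: Δφ = +1.1554, Δλ = -1.9094, Δψ = +1.8538, q = Δφ/Δψ = 0.6233 → d_rh = R√(Δφ²+q²Δλ²) = 5700.8 nmi
Excess = (5700.8 − 5214.6) / 5214.6 = 486.2 / 5214.6 = 9.32% ≈ 9.3%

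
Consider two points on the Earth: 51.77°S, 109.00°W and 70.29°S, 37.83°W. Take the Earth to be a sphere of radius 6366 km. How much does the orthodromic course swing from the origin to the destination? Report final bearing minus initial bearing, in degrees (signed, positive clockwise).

Initial bearing θ₁ = atan2(sin Δλ cos φ₂, cos φ₁ sin φ₂ − sin φ₁ cos φ₂ cos Δλ) = 147.29°
Final bearing θ₂ = (initial bearing from the destination back to the start) + 180° = 82.52°
Δθ = θ₂ − θ₁ = -64.8°

-64.8°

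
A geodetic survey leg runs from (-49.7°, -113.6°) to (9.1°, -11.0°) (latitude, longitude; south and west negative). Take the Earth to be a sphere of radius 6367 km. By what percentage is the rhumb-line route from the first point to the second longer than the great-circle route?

Great circle: σ = 1.8338 rad → d_gc = Rσ = 11675.5 km
Rhumb: Δφ = +1.0263, Δλ = +1.7907, Δψ = +1.1621, q = Δφ/Δψ = 0.8831 → d_rh = R√(Δφ²+q²Δλ²) = 12003.3 km
Excess = (12003.3 − 11675.5) / 11675.5 = 327.8 / 11675.5 = 2.81% ≈ 2.8%

2.8%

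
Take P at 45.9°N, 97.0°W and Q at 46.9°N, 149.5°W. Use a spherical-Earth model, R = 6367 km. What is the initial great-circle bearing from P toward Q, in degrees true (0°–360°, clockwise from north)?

N = sin Δλ·cos φ₂ = -0.5421;  D = cos φ₁ sin φ₂ − sin φ₁ cos φ₂ cos Δλ = +0.2094
initial course = atan2(N, D) = 291.12°

291.1°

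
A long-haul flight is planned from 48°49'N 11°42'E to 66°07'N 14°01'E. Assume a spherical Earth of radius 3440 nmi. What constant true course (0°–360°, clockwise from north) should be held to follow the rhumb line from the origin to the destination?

4.0°

Δψ = ln[tan(π/4+φ₂/2)/tan(π/4+φ₁/2)] = +0.5746
Δλ = +0.0404 rad (taken the short way round)
course = atan2(Δλ, Δψ) = 4.02°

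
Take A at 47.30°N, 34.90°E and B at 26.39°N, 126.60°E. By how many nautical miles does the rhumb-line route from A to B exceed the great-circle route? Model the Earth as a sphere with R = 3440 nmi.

Great circle: cos σ = sin φ₁ sin φ₂ + cos φ₁ cos φ₂ cos Δλ,  σ = 1.2570 rad → d_gc = 4324.2 nmi
Rhumb line: Δψ = -0.4615, q = Δφ/Δψ = 0.7907, d_rh = R√(Δφ²+q²Δλ²) = 4530.9 nmi
Excess = 4530.9 − 4324.2 = 206.7 ≈ 207 nmi

207 nmi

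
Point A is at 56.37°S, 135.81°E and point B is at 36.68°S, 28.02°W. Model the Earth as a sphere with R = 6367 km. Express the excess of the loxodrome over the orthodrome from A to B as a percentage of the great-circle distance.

Great circle: σ = 1.5000 rad → d_gc = Rσ = 9550.2 km
Rhumb: Δφ = +0.3437, Δλ = -2.8594, Δψ = +0.5076, q = Δφ/Δψ = 0.6770 → d_rh = R√(Δφ²+q²Δλ²) = 12517.2 km
Excess = (12517.2 − 9550.2) / 9550.2 = 2967.0 / 9550.2 = 31.07% ≈ 31.1%

31.1%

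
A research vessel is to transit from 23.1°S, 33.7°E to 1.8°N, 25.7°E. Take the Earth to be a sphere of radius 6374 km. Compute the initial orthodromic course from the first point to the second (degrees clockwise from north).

θ = atan2( sin Δλ·cos φ₂ ,  cos φ₁ sin φ₂ − sin φ₁ cos φ₂ cos Δλ )
  = atan2(-0.1391, +0.4172) = 341.56°

341.6°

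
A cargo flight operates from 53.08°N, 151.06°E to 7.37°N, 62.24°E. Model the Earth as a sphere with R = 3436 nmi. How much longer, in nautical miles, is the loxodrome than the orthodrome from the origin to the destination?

Great circle: cos σ = sin φ₁ sin φ₂ + cos φ₁ cos φ₂ cos Δλ,  σ = 1.4557 rad → d_gc = 5001.9 nmi
Rhumb line: Δψ = -0.9682, q = Δφ/Δψ = 0.8240, d_rh = R√(Δφ²+q²Δλ²) = 5174.8 nmi
Excess = 5174.8 − 5001.9 = 172.9 ≈ 173 nmi

173 nmi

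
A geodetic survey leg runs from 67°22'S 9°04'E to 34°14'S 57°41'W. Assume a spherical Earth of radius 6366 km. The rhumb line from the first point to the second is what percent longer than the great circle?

3.7%

Great circle: σ = 0.8700 rad → d_gc = Rσ = 5538.4 km
Rhumb: Δφ = +0.5783, Δλ = -1.1650, Δψ = +0.9722, q = Δφ/Δψ = 0.5948 → d_rh = R√(Δφ²+q²Δλ²) = 5745.6 km
Excess = (5745.6 − 5538.4) / 5538.4 = 207.2 / 5538.4 = 3.74% ≈ 3.7%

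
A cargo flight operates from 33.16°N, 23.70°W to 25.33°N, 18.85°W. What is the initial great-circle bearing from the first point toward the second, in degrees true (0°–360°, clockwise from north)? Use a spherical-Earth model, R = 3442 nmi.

θ = atan2( sin Δλ·cos φ₂ ,  cos φ₁ sin φ₂ − sin φ₁ cos φ₂ cos Δλ )
  = atan2(+0.0764, -0.1345) = 150.39°

150.4°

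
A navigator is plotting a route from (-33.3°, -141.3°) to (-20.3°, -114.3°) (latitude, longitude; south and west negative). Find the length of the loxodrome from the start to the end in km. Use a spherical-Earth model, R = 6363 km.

Rhumb course C = atan2(Δλ, Δψ) with Δψ = ln[tan(π/4+φ₂/2)/tan(π/4+φ₁/2)] = +0.2550, Δλ = +0.4712 → C = 61.58°
d = R·|Δφ| / |cos C| = 6363·0.22689 / 0.47595 = 3033 km

3033 km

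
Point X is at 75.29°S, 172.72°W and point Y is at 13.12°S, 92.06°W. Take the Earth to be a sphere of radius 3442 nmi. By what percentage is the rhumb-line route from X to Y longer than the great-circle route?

4.9%

Great circle: σ = 1.3081 rad → d_gc = Rσ = 4502.5 nmi
Rhumb: Δφ = +1.0851, Δλ = +1.4078, Δψ = +1.8163, q = Δφ/Δψ = 0.5974 → d_rh = R√(Δφ²+q²Δλ²) = 4725.3 nmi
Excess = (4725.3 − 4502.5) / 4502.5 = 222.8 / 4502.5 = 4.948% ≈ 4.9%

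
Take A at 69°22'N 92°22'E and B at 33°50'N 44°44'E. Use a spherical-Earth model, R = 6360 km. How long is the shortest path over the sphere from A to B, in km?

4893 km

cos σ = sin φ₁ sin φ₂ + cos φ₁ cos φ₂ cos Δλ
      = sin(69.37°)sin(33.83°) + cos(69.37°)cos(33.83°)cos(-47.63°) = 0.7183
σ = 44.084° → d = Rσ = 6360·0.76942 = 4893 km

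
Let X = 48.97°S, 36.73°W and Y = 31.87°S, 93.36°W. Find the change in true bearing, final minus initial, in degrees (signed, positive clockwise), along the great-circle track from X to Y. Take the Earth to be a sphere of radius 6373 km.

+38.9°

At departure: θ₁ = atan2(sin Δλ cos φ₂, cos φ₁ sin φ₂ − sin φ₁ cos φ₂ cos Δλ) = 270.47°
At arrival: θ₂ = atan2(sin Δλ cos φ₁, −cos φ₂ sin φ₁ + sin φ₂ cos φ₁ cos Δλ) = 309.38°
Δθ = θ₂ − θ₁ = +38.9°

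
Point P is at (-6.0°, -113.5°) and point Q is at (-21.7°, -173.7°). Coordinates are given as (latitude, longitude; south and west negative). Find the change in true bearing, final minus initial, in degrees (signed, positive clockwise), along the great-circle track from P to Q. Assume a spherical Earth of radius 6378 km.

Initial bearing θ₁ = atan2(sin Δλ cos φ₂, cos φ₁ sin φ₂ − sin φ₁ cos φ₂ cos Δλ) = 248.39°
Final bearing θ₂ = (initial bearing from the destination back to the start) + 180° = 264.33°
Δθ = θ₂ − θ₁ = +15.9°

+15.9°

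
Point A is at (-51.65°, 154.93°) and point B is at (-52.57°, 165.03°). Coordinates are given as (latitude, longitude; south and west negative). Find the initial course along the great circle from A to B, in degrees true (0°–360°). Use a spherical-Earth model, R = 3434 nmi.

102.4°

θ = atan2( sin Δλ·cos φ₂ ,  cos φ₁ sin φ₂ − sin φ₁ cos φ₂ cos Δλ )
  = atan2(+0.1066, -0.0234) = 102.40°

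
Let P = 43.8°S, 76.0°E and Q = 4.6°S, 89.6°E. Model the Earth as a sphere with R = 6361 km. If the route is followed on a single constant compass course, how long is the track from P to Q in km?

Δψ = ln[tan(π/4+φ₂/2)/tan(π/4+φ₁/2)] = +0.7717;  Δφ = +0.6842 rad,  Δλ = +0.2374 rad
q = Δφ/Δψ = 0.8866
d = R·√(Δφ² + q²Δλ²) = 6361·0.71580 = 4553 km

4553 km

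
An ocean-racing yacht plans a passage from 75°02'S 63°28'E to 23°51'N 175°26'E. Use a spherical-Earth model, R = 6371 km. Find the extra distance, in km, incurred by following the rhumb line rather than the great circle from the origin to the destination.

856 km

Great circle: cos σ = sin φ₁ sin φ₂ + cos φ₁ cos φ₂ cos Δλ,  σ = 2.0703 rad → d_gc = 13189.83 km
Rhumb line: Δψ = +2.4587, q = Δφ/Δψ = 0.7019, d_rh = R√(Δφ²+q²Δλ²) = 14045.34 km
Excess = 14045.34 − 13189.83 = 855.51 ≈ 856 km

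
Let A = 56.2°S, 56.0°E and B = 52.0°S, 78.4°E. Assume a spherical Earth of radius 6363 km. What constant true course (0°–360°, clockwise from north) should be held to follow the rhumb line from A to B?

72.2°

Δψ = ln[tan(π/4+φ₂/2)/tan(π/4+φ₁/2)] = +0.1251
Δλ = +0.3910 rad (taken the short way round)
course = atan2(Δλ, Δψ) = 72.25°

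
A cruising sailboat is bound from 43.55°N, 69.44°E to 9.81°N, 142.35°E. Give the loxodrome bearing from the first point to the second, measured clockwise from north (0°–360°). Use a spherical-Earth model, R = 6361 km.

117.9°

Meridional parts: M(φ₁)=+0.8460, M(φ₂)=+0.1721 → ΔM = -0.6740;  Δλ = +1.2725 rad
tan C = Δλ / ΔM = -1.8881 → C = 117.91°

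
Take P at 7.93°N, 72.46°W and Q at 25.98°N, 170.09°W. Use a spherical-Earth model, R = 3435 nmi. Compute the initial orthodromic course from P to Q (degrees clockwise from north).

N = sin Δλ·cos φ₂ = -0.8910;  D = cos φ₁ sin φ₂ − sin φ₁ cos φ₂ cos Δλ = +0.4503
initial course = atan2(N, D) = 296.81°

296.8°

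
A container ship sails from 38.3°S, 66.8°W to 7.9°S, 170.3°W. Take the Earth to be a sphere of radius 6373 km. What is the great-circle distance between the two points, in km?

10625 km

Haversine: a = sin²(Δφ/2)+cos φ₁ cos φ₂ sin²(Δλ/2) = 0.54814;  σ = 2·atan2(√a,√(1−a))
σ = 95.525° → d = Rσ = 6373·1.66722 = 10625 km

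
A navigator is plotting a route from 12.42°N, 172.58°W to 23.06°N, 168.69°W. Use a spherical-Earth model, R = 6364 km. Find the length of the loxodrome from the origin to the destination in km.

Rhumb course C = atan2(Δλ, Δψ) with Δψ = ln[tan(π/4+φ₂/2)/tan(π/4+φ₁/2)] = +0.1953, Δλ = +0.0679 → C = 19.17°
d = R·|Δφ| / |cos C| = 6364·0.18570 / 0.94456 = 1251 km

1251 km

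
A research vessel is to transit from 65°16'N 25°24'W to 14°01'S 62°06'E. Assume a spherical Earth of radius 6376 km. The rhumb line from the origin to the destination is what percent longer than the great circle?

Great circle: σ = 1.7745 rad → d_gc = Rσ = 11314.1 km
Rhumb: Δφ = -1.3838, Δλ = +1.5272, Δψ = -1.7646, q = Δφ/Δψ = 0.7842 → d_rh = R√(Δφ²+q²Δλ²) = 11668.0 km
Excess = (11668.0 − 11314.1) / 11314.1 = 353.9 / 11314.1 = 3.13% ≈ 3.1%

3.1%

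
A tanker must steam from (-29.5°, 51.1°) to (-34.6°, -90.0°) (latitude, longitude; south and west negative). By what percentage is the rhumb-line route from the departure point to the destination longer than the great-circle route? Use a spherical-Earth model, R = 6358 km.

Great circle: σ = 1.8524 rad → d_gc = Rσ = 11777.8 km
Rhumb: Δφ = -0.0890, Δλ = -2.4627, Δψ = -0.1051, q = Δφ/Δψ = 0.8471 → d_rh = R√(Δφ²+q²Δλ²) = 13275.4 km
Excess = (13275.4 − 11777.8) / 11777.8 = 1497.6 / 11777.8 = 12.72% ≈ 12.7%

12.7%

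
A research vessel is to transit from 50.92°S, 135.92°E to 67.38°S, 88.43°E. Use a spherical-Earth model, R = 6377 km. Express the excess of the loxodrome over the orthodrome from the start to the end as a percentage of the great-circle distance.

Great circle: σ = 0.4941 rad → d_gc = Rσ = 3150.9 km
Rhumb: Δφ = -0.2873, Δλ = -0.8289, Δψ = -0.5735, q = Δφ/Δψ = 0.5009 → d_rh = R√(Δφ²+q²Δλ²) = 3219.6 km
Excess = (3219.6 − 3150.9) / 3150.9 = 68.7 / 3150.9 = 2.18% ≈ 2.2%

2.2%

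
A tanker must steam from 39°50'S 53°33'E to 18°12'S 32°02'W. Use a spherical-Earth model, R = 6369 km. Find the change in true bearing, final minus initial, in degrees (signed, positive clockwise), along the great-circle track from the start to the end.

Initial bearing θ₁ = atan2(sin Δλ cos φ₂, cos φ₁ sin φ₂ − sin φ₁ cos φ₂ cos Δλ) = 258.48°
Final bearing θ₂ = (initial bearing from the destination back to the start) + 180° = 307.62°
Δθ = θ₂ − θ₁ = +49.1°

+49.1°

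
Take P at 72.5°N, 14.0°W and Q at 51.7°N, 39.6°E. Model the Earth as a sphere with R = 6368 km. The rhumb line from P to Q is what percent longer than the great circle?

2.9%

Great circle: σ = 0.5374 rad → d_gc = Rσ = 3422.1 km
Rhumb: Δφ = -0.3630, Δλ = +0.9355, Δψ = -0.8137, q = Δφ/Δψ = 0.4462 → d_rh = R√(Δφ²+q²Δλ²) = 3522.6 km
Excess = (3522.6 − 3422.1) / 3422.1 = 100.5 / 3422.1 = 2.94% ≈ 2.9%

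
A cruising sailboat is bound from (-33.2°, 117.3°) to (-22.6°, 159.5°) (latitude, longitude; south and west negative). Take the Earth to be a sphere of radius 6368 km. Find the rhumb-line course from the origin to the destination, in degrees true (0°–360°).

Δψ = ln[tan(π/4+φ₂/2)/tan(π/4+φ₁/2)] = +0.2098
Δλ = +0.7365 rad (taken the short way round)
course = atan2(Δλ, Δψ) = 74.10°

74.1°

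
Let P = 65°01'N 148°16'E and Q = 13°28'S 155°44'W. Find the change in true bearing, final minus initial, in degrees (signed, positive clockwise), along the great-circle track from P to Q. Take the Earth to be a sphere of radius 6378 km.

+33.2°

At departure: θ₁ = atan2(sin Δλ cos φ₂, cos φ₁ sin φ₂ − sin φ₁ cos φ₂ cos Δλ) = 126.26°
At arrival: θ₂ = atan2(sin Δλ cos φ₁, −cos φ₂ sin φ₁ + sin φ₂ cos φ₁ cos Δλ) = 159.50°
Δθ = θ₂ − θ₁ = +33.2°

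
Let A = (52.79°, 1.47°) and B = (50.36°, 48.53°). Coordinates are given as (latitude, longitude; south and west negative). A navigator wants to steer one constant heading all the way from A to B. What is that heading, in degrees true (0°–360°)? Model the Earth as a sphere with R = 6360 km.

94.8°

Δψ = ln[tan(π/4+φ₂/2)/tan(π/4+φ₁/2)] = -0.0683
Δλ = +0.8214 rad (taken the short way round)
course = atan2(Δλ, Δψ) = 94.75°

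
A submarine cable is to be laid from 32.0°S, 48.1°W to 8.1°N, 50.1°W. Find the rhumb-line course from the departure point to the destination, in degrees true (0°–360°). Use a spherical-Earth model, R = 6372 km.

Δψ = ln[tan(π/4+φ₂/2)/tan(π/4+φ₁/2)] = +0.7319
Δλ = -0.0349 rad (taken the short way round)
course = atan2(Δλ, Δψ) = 357.27°

357.3°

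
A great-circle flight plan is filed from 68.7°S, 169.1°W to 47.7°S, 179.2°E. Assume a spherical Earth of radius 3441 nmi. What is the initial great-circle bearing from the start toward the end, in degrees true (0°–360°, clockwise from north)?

N = sin Δλ·cos φ₂ = -0.1365;  D = cos φ₁ sin φ₂ − sin φ₁ cos φ₂ cos Δλ = +0.3453
initial course = atan2(N, D) = 338.44°

338.4°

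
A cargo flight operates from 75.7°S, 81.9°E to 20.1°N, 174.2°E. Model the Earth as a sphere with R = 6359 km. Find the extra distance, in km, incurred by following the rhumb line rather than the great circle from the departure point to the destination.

540 km

Great circle: cos σ = sin φ₁ sin φ₂ + cos φ₁ cos φ₂ cos Δλ,  σ = 1.9202 rad → d_gc = 12210.4 km
Rhumb line: Δψ = +2.4341, q = Δφ/Δψ = 0.6869, d_rh = R√(Δφ²+q²Δλ²) = 12750.0 km
Excess = 12750.0 − 12210.4 = 539.6 ≈ 540 km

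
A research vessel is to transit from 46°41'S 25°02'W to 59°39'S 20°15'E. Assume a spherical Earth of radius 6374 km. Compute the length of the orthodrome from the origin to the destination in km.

3264 km

Haversine: a = sin²(Δφ/2)+cos φ₁ cos φ₂ sin²(Δλ/2) = 0.06412;  σ = 2·atan2(√a,√(1−a))
σ = 29.336° → d = Rσ = 6374·0.51202 = 3264 km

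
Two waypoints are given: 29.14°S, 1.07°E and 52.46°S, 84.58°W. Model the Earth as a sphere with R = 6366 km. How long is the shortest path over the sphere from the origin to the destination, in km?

cos σ = sin φ₁ sin φ₂ + cos φ₁ cos φ₂ cos Δλ
      = sin(-29.14°)sin(-52.46°) + cos(-29.14°)cos(-52.46°)cos(-85.65°) = 0.4265
σ = 64.756° → d = Rσ = 6366·1.13020 = 7195 km

7195 km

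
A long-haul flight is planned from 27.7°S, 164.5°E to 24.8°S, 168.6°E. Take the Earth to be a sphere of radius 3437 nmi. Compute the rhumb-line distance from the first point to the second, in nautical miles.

281 nmi

Δψ = ln[tan(π/4+φ₂/2)/tan(π/4+φ₁/2)] = +0.0564;  Δφ = +0.0506 rad,  Δλ = +0.0716 rad
q = Δφ/Δψ = 0.8967
d = R·√(Δφ² + q²Δλ²) = 3437·0.08173 = 281 nmi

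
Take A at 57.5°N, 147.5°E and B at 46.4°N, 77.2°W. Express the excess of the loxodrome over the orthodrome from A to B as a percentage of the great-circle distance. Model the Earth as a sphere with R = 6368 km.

Great circle: σ = 1.2160 rad → d_gc = Rσ = 7743.6 km
Rhumb: Δφ = -0.1937, Δλ = +2.3614, Δψ = -0.3164, q = Δφ/Δψ = 0.6122 → d_rh = R√(Δφ²+q²Δλ²) = 9288.5 km
Excess = (9288.5 − 7743.6) / 7743.6 = 1544.9 / 7743.6 = 19.951% ≈ 20.0%

20.0%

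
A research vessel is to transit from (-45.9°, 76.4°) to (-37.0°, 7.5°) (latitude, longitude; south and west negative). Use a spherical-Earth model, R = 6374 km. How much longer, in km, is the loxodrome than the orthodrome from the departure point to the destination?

166 km

Great circle: cos σ = sin φ₁ sin φ₂ + cos φ₁ cos φ₂ cos Δλ,  σ = 0.8863 rad → d_gc = 5649.5 km
Rhumb line: Δψ = +0.2078, q = Δφ/Δψ = 0.7476, d_rh = R√(Δφ²+q²Δλ²) = 5815.2 km
Excess = 5815.2 − 5649.5 = 165.7 ≈ 166 km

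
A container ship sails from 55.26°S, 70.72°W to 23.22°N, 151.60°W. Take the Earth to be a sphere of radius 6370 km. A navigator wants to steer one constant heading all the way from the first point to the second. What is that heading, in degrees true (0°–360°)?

318.2°

Δψ = ln[tan(π/4+φ₂/2)/tan(π/4+φ₁/2)] = +1.5790
Δλ = -1.4116 rad (taken the short way round)
course = atan2(Δλ, Δψ) = 318.20°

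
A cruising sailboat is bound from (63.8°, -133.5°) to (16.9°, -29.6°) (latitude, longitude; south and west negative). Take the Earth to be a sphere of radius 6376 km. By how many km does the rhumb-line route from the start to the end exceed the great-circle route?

698 km

Great circle: cos σ = sin φ₁ sin φ₂ + cos φ₁ cos φ₂ cos Δλ,  σ = 1.4108 rad → d_gc = 8995.01 km
Rhumb line: Δψ = -1.1586, q = Δφ/Δψ = 0.7065, d_rh = R√(Δφ²+q²Δλ²) = 9693.50 km
Excess = 9693.50 − 8995.01 = 698.49 ≈ 698 km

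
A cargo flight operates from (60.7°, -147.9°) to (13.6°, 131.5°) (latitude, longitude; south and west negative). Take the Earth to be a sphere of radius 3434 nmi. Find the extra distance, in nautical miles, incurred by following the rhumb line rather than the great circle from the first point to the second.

Great circle: cos σ = sin φ₁ sin φ₂ + cos φ₁ cos φ₂ cos Δλ,  σ = 1.2841 rad → d_gc = 4409.7 nmi
Rhumb line: Δψ = -1.1020, q = Δφ/Δψ = 0.7459, d_rh = R√(Δφ²+q²Δλ²) = 4577.5 nmi
Excess = 4577.5 − 4409.7 = 167.8 ≈ 168 nmi

168 nmi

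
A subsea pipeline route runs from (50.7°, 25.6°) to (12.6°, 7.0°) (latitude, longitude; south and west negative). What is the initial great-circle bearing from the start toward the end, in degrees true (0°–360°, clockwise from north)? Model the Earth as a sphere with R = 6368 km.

θ = atan2( sin Δλ·cos φ₂ ,  cos φ₁ sin φ₂ − sin φ₁ cos φ₂ cos Δλ )
  = atan2(-0.3113, -0.5776) = 208.32°

208.3°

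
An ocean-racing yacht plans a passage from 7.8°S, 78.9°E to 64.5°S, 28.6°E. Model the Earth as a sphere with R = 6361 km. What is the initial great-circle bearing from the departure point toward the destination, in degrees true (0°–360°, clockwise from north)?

N = sin Δλ·cos φ₂ = -0.3312;  D = cos φ₁ sin φ₂ − sin φ₁ cos φ₂ cos Δλ = -0.8569
initial course = atan2(N, D) = 201.13°

201.1°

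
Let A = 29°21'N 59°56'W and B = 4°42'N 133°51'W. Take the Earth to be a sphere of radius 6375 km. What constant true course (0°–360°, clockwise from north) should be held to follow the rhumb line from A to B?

Meridional parts: M(φ₁)=+0.5362, M(φ₂)=+0.0821 → ΔM = -0.4541;  Δλ = -1.2901 rad
tan C = Δλ / ΔM = +2.8408 → C = 250.61°

250.6°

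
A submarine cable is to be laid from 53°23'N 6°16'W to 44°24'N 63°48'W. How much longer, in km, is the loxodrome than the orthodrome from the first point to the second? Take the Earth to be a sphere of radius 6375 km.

Great circle: cos σ = sin φ₁ sin φ₂ + cos φ₁ cos φ₂ cos Δλ,  σ = 0.6594 rad → d_gc = 4203.8 km
Rhumb line: Δψ = -0.2394, q = Δφ/Δψ = 0.6550, d_rh = R√(Δφ²+q²Δλ²) = 4310.6 km
Excess = 4310.6 − 4203.8 = 106.8 ≈ 107 km

107 km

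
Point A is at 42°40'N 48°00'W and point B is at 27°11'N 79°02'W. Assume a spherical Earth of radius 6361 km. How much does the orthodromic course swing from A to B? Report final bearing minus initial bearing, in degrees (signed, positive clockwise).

-18.2°

At departure: θ₁ = atan2(sin Δλ cos φ₂, cos φ₁ sin φ₂ − sin φ₁ cos φ₂ cos Δλ) = 248.50°
At arrival: θ₂ = atan2(sin Δλ cos φ₁, −cos φ₂ sin φ₁ + sin φ₂ cos φ₁ cos Δλ) = 230.27°
Δθ = θ₂ − θ₁ = -18.2°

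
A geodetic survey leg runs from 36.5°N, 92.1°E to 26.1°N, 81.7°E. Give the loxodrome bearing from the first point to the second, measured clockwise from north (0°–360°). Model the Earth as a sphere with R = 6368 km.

Meridional parts: M(φ₁)=+0.6851, M(φ₂)=+0.4722 → ΔM = -0.2129;  Δλ = -0.1815 rad
tan C = Δλ / ΔM = +0.8524 → C = 220.44°

220.4°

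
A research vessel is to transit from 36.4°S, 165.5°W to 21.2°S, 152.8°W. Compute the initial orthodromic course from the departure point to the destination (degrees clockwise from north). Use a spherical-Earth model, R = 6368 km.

θ = atan2( sin Δλ·cos φ₂ ,  cos φ₁ sin φ₂ − sin φ₁ cos φ₂ cos Δλ )
  = atan2(+0.2050, +0.2487) = 39.50°

39.5°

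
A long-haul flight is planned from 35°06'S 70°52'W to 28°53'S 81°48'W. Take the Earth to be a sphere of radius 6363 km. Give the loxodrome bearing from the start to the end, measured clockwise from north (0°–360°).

303.9°

Meridional parts: M(φ₁)=-0.6550, M(φ₂)=-0.5269 → ΔM = +0.1280;  Δλ = -0.1908 rad
tan C = Δλ / ΔM = -1.4903 → C = 303.86°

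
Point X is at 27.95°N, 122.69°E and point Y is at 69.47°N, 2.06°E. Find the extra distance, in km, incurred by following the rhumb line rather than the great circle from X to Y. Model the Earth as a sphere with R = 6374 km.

1130 km

Great circle: cos σ = sin φ₁ sin φ₂ + cos φ₁ cos φ₂ cos Δλ,  σ = 1.2859 rad → d_gc = 8196.1 km
Rhumb line: Δψ = +1.2003, q = Δφ/Δψ = 0.6037, d_rh = R√(Δφ²+q²Δλ²) = 9326.1 km
Excess = 9326.1 − 8196.1 = 1130.0 ≈ 1130 km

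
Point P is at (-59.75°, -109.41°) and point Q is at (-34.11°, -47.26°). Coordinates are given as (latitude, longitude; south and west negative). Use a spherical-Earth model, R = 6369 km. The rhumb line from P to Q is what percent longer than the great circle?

Great circle: σ = 0.8240 rad → d_gc = Rσ = 5248.2 km
Rhumb: Δφ = +0.4475, Δλ = +1.0847, Δψ = +0.6743, q = Δφ/Δψ = 0.6637 → d_rh = R√(Δφ²+q²Δλ²) = 5398.7 km
Excess = (5398.7 − 5248.2) / 5248.2 = 150.5 / 5248.2 = 2.87% ≈ 2.9%

2.9%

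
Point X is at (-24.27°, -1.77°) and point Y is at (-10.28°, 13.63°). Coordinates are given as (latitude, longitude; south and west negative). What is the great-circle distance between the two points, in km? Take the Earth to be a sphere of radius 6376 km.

2255 km

cos σ = sin φ₁ sin φ₂ + cos φ₁ cos φ₂ cos Δλ
      = sin(-24.27°)sin(-10.28°) + cos(-24.27°)cos(-10.28°)cos(15.40°) = 0.9381
σ = 20.260° → d = Rσ = 6376·0.35360 = 2255 km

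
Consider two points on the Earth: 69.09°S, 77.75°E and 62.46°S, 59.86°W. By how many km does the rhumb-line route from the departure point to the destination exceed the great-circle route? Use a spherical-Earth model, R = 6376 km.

1275 km

Great circle: cos σ = sin φ₁ sin φ₂ + cos φ₁ cos φ₂ cos Δλ,  σ = 0.7864 rad → d_gc = 5013.9 km
Rhumb line: Δψ = +0.2837, q = Δφ/Δψ = 0.4078, d_rh = R√(Δφ²+q²Δλ²) = 6288.6 km
Excess = 6288.6 − 5013.9 = 1274.7 ≈ 1275 km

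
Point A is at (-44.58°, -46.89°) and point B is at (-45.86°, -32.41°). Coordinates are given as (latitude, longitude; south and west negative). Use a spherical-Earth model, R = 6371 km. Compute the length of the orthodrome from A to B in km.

Haversine: a = sin²(Δφ/2)+cos φ₁ cos φ₂ sin²(Δλ/2) = 0.00800;  σ = 2·atan2(√a,√(1−a))
σ = 10.265° → d = Rσ = 6371·0.17916 = 1141 km

1141 km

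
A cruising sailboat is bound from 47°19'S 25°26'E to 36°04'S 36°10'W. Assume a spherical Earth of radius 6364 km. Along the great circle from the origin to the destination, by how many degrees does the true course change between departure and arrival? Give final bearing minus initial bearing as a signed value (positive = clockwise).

+43.4°

Initial bearing θ₁ = atan2(sin Δλ cos φ₂, cos φ₁ sin φ₂ − sin φ₁ cos φ₂ cos Δλ) = 260.70°
Final bearing θ₂ = (initial bearing from the destination back to the start) + 180° = 304.14°
Δθ = θ₂ − θ₁ = +43.4°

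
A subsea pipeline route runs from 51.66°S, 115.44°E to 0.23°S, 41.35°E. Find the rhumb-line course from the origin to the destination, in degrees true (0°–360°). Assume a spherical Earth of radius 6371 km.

309.1°

Δψ = ln[tan(π/4+φ₂/2)/tan(π/4+φ₁/2)] = +1.0525
Δλ = -1.2931 rad (taken the short way round)
course = atan2(Δλ, Δψ) = 309.14°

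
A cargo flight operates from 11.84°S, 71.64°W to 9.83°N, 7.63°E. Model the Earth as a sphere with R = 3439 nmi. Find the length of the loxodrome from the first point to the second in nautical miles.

4904 nmi

Δψ = ln[tan(π/4+φ₂/2)/tan(π/4+φ₁/2)] = +0.3805;  Δφ = +0.3782 rad,  Δλ = +1.3835 rad
q = Δφ/Δψ = 0.9939
d = R·√(Δφ² + q²Δλ²) = 3439·1.42610 = 4904 nmi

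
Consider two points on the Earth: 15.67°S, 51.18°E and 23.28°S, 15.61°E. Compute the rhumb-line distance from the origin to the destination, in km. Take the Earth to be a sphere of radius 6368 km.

3819 km

Rhumb course C = atan2(Δλ, Δψ) with Δψ = ln[tan(π/4+φ₂/2)/tan(π/4+φ₁/2)] = -0.1410, Δλ = -0.6208 → C = 257.20°
d = R·|Δφ| / |cos C| = 6368·0.13282 / 0.22149 = 3819 km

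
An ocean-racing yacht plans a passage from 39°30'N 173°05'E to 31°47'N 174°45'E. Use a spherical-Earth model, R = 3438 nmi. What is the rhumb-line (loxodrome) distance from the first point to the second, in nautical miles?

Δψ = ln[tan(π/4+φ₂/2)/tan(π/4+φ₁/2)] = -0.1660;  Δφ = -0.1347 rad,  Δλ = +0.0291 rad
q = Δφ/Δψ = 0.8114
d = R·√(Δφ² + q²Δλ²) = 3438·0.13673 = 470 nmi

470 nmi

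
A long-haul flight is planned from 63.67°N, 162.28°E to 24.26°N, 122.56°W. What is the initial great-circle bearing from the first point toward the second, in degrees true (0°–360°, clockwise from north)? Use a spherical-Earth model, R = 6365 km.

91.8°

N = sin Δλ·cos φ₂ = +0.8813;  D = cos φ₁ sin φ₂ − sin φ₁ cos φ₂ cos Δλ = -0.0270
initial course = atan2(N, D) = 91.76°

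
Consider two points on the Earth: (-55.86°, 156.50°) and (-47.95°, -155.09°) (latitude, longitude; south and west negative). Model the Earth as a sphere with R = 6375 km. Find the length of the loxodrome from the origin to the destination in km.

3427 km

Δψ = ln[tan(π/4+φ₂/2)/tan(π/4+φ₁/2)] = +0.2245;  Δφ = +0.1381 rad,  Δλ = +0.8449 rad
q = Δφ/Δψ = 0.6149
d = R·√(Δφ² + q²Δλ²) = 6375·0.53755 = 3427 km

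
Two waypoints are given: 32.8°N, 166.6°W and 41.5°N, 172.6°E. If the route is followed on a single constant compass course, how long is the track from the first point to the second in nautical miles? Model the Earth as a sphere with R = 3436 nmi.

Rhumb course C = atan2(Δλ, Δψ) with Δψ = ln[tan(π/4+φ₂/2)/tan(π/4+φ₁/2)] = +0.1909, Δλ = -0.3630 → C = 297.74°
d = R·|Δφ| / |cos C| = 3436·0.15184 / 0.46543 = 1121 nmi

1121 nmi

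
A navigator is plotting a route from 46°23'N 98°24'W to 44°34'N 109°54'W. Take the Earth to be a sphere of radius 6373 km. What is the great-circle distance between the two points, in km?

919 km

cos σ = sin φ₁ sin φ₂ + cos φ₁ cos φ₂ cos Δλ
      = sin(46.38°)sin(44.57°) + cos(46.38°)cos(44.57°)cos(-11.50°) = 0.9896
σ = 8.258° → d = Rσ = 6373·0.14413 = 919 km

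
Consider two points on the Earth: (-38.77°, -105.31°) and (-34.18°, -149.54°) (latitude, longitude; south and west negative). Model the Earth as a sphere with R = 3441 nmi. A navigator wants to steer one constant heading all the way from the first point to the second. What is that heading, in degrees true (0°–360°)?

277.4°

Δψ = ln[tan(π/4+φ₂/2)/tan(π/4+φ₁/2)] = +0.0997
Δλ = -0.7720 rad (taken the short way round)
course = atan2(Δλ, Δψ) = 277.36°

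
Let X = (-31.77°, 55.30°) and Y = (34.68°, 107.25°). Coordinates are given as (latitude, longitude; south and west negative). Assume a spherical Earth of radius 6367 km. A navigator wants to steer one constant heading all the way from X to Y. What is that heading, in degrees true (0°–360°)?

Δψ = ln[tan(π/4+φ₂/2)/tan(π/4+φ₁/2)] = +1.2313
Δλ = +0.9067 rad (taken the short way round)
course = atan2(Δλ, Δψ) = 36.37°

36.4°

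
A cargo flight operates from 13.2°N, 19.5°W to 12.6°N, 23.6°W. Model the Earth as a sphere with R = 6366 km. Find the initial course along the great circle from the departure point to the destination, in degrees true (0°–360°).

261.9°

θ = atan2( sin Δλ·cos φ₂ ,  cos φ₁ sin φ₂ − sin φ₁ cos φ₂ cos Δλ )
  = atan2(-0.0698, -0.0099) = 261.92°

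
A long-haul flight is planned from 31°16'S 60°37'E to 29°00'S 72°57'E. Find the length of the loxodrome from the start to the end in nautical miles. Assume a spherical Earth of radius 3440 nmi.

655 nmi

Rhumb course C = atan2(Δλ, Δψ) with Δψ = ln[tan(π/4+φ₂/2)/tan(π/4+φ₁/2)] = +0.0457, Δλ = +0.2153 → C = 78.00°
d = R·|Δφ| / |cos C| = 3440·0.03956 / 0.20788 = 655 nmi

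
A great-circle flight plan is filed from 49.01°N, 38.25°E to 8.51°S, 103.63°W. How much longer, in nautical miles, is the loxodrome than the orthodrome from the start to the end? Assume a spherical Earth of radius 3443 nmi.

Great circle: cos σ = sin φ₁ sin φ₂ + cos φ₁ cos φ₂ cos Δλ,  σ = 2.2422 rad → d_gc = 7719.7 nmi
Rhumb line: Δψ = -1.1332, q = Δφ/Δψ = 0.8859, d_rh = R√(Δφ²+q²Δλ²) = 8306.7 nmi
Excess = 8306.7 − 7719.7 = 587.0 ≈ 587 nmi

587 nmi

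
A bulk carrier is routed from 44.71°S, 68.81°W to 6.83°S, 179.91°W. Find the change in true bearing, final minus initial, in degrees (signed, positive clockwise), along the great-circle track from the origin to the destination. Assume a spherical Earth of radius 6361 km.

Initial bearing θ₁ = atan2(sin Δλ cos φ₂, cos φ₁ sin φ₂ − sin φ₁ cos φ₂ cos Δλ) = 250.06°
Final bearing θ₂ = (initial bearing from the destination back to the start) + 180° = 317.71°
Δθ = θ₂ − θ₁ = +67.6°

+67.6°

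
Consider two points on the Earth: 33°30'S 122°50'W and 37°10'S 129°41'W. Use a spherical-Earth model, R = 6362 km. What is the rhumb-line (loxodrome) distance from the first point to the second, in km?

Rhumb course C = atan2(Δλ, Δψ) with Δψ = ln[tan(π/4+φ₂/2)/tan(π/4+φ₁/2)] = -0.0785, Δλ = -0.1196 → C = 236.72°
d = R·|Δφ| / |cos C| = 6362·0.06400 / 0.54872 = 742 km

742 km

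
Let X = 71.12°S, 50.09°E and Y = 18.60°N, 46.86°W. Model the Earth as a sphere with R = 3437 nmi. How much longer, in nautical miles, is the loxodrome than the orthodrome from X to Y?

293 nmi

Great circle: cos σ = sin φ₁ sin φ₂ + cos φ₁ cos φ₂ cos Δλ,  σ = 1.9166 rad → d_gc = 6587.2 nmi
Rhumb line: Δψ = +2.1247, q = Δφ/Δψ = 0.7370, d_rh = R√(Δφ²+q²Δλ²) = 6880.3 nmi
Excess = 6880.3 − 6587.2 = 293.1 ≈ 293 nmi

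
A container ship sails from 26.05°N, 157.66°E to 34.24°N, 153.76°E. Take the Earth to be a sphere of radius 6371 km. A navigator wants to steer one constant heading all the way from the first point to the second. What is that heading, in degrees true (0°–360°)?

Meridional parts: M(φ₁)=+0.4712, M(φ₂)=+0.6367 → ΔM = +0.1655;  Δλ = -0.0681 rad
tan C = Δλ / ΔM = -0.4112 → C = 337.65°

337.6°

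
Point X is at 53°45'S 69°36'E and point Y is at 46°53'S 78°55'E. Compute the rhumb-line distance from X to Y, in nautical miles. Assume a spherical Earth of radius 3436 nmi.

544 nmi

Δψ = ln[tan(π/4+φ₂/2)/tan(π/4+φ₁/2)] = +0.1881;  Δφ = +0.1198 rad,  Δλ = +0.1626 rad
q = Δφ/Δψ = 0.6370
d = R·√(Δφ² + q²Δλ²) = 3436·0.15841 = 544 nmi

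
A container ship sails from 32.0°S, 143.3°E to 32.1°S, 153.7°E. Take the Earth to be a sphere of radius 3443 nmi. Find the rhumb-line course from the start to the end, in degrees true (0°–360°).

90.6°

Δψ = ln[tan(π/4+φ₂/2)/tan(π/4+φ₁/2)] = -0.0021
Δλ = +0.1815 rad (taken the short way round)
course = atan2(Δλ, Δψ) = 90.65°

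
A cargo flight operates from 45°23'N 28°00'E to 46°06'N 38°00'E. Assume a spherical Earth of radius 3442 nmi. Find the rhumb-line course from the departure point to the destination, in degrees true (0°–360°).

84.1°

Δψ = ln[tan(π/4+φ₂/2)/tan(π/4+φ₁/2)] = +0.0179
Δλ = +0.1745 rad (taken the short way round)
course = atan2(Δλ, Δψ) = 84.14°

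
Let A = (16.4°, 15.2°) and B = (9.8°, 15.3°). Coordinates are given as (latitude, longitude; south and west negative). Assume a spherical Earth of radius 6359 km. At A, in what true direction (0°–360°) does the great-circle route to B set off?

179.1°

N = sin Δλ·cos φ₂ = +0.0017;  D = cos φ₁ sin φ₂ − sin φ₁ cos φ₂ cos Δλ = -0.1149
initial course = atan2(N, D) = 179.14°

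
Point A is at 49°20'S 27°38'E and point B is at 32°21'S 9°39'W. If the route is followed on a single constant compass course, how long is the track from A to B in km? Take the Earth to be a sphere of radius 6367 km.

Rhumb course C = atan2(Δλ, Δψ) with Δψ = ln[tan(π/4+φ₂/2)/tan(π/4+φ₁/2)] = +0.3955, Δλ = -0.6507 → C = 301.29°
d = R·|Δφ| / |cos C| = 6367·0.29642 / 0.51934 = 3634 km

3634 km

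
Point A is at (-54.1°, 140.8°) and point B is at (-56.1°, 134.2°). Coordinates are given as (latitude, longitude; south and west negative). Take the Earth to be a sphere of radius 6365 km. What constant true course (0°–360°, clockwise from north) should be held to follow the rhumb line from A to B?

242.1°

Δψ = ln[tan(π/4+φ₂/2)/tan(π/4+φ₁/2)] = -0.0610
Δλ = -0.1152 rad (taken the short way round)
course = atan2(Δλ, Δψ) = 242.09°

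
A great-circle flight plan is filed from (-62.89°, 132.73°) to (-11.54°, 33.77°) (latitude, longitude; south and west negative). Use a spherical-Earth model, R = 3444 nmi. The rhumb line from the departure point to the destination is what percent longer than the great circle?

Great circle: σ = 1.4620 rad → d_gc = Rσ = 5035.3 nmi
Rhumb: Δφ = +0.8962, Δλ = -1.7272, Δψ = +1.2198, q = Δφ/Δψ = 0.7347 → d_rh = R√(Δφ²+q²Δλ²) = 5350.6 nmi
Excess = (5350.6 − 5035.3) / 5035.3 = 315.3 / 5035.3 = 6.26% ≈ 6.3%

6.3%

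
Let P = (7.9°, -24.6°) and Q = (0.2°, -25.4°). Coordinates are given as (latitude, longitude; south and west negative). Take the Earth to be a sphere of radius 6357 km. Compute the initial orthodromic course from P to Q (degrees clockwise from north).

θ = atan2( sin Δλ·cos φ₂ ,  cos φ₁ sin φ₂ − sin φ₁ cos φ₂ cos Δλ )
  = atan2(-0.0140, -0.1340) = 185.95°

185.9°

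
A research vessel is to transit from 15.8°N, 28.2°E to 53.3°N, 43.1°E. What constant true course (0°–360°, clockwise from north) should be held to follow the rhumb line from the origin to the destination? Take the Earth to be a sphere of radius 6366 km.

17.5°

Meridional parts: M(φ₁)=+0.2793, M(φ₂)=+1.1036 → ΔM = +0.8242;  Δλ = +0.2601 rad
tan C = Δλ / ΔM = +0.3155 → C = 17.51°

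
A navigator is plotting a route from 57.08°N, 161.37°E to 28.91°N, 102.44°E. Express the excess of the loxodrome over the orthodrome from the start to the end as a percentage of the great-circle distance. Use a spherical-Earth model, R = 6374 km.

Great circle: σ = 0.8615 rad → d_gc = Rσ = 5490.9 km
Rhumb: Δφ = -0.4917, Δλ = -1.0285, Δψ = -0.6918, q = Δφ/Δψ = 0.7107 → d_rh = R√(Δφ²+q²Δλ²) = 5615.2 km
Excess = (5615.2 − 5490.9) / 5490.9 = 124.3 / 5490.9 = 2.26% ≈ 2.3%

2.3%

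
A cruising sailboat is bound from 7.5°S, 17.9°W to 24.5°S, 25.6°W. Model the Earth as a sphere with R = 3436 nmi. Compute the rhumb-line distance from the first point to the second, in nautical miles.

1111 nmi

Rhumb course C = atan2(Δλ, Δψ) with Δψ = ln[tan(π/4+φ₂/2)/tan(π/4+φ₁/2)] = -0.3100, Δλ = -0.1344 → C = 203.44°
d = R·|Δφ| / |cos C| = 3436·0.29671 / 0.91749 = 1111 nmi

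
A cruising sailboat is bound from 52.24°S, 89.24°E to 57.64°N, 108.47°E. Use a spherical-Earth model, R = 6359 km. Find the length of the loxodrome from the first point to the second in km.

Δψ = ln[tan(π/4+φ₂/2)/tan(π/4+φ₁/2)] = +2.3103;  Δφ = +1.9178 rad,  Δλ = +0.3356 rad
q = Δφ/Δψ = 0.8301
d = R·√(Δφ² + q²Δλ²) = 6359·1.93790 = 12323 km

12323 km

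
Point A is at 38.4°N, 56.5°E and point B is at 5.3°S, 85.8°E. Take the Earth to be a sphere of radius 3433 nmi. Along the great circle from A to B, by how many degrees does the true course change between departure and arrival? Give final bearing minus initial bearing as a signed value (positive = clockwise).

+9.2°

Initial bearing θ₁ = atan2(sin Δλ cos φ₂, cos φ₁ sin φ₂ − sin φ₁ cos φ₂ cos Δλ) = 141.46°
Final bearing θ₂ = (initial bearing from the destination back to the start) + 180° = 150.63°
Δθ = θ₂ − θ₁ = +9.2°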